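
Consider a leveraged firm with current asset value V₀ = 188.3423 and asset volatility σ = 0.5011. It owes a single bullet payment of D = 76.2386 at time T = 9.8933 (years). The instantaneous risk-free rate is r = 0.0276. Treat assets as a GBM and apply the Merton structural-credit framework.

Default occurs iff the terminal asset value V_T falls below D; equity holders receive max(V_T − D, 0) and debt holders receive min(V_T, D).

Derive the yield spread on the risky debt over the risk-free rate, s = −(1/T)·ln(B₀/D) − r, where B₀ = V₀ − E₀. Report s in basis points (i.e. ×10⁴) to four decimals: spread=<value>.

spread=380.7640

d₁ = [ln(V₀/D) + (r + σ²/2)T] / (σ√T)
   = [ln(188.3423/76.2386) + (0.0276 + 0.5·0.5011²)·9.8933] / (0.5011·√9.8933)
   = [0.904393 + 1.515165] / 1.576141 = 1.535115
d₂ = d₁ − σ√T = 1.535115 − 1.576141 = -0.041025
N(d₁) = 0.937622,  N(d₂) = 0.483638,  e^(−rT) = 0.761051
E₀ = V₀·N(d₁) − D·e^(−rT)·N(d₂)
   = 188.3423·0.937622 − 76.2386·0.761051·0.483638 = 148.532562
B₀ = V₀ − E₀ = 188.3423 − 148.532562 = 39.809738
spread = −(1/T)·ln(B₀/D) − r = −(1/9.8933)·ln(39.809738/76.2386) − 0.0276 = 0.03807640
in basis points: 0.03807640 × 10⁴ = 380.7640 bp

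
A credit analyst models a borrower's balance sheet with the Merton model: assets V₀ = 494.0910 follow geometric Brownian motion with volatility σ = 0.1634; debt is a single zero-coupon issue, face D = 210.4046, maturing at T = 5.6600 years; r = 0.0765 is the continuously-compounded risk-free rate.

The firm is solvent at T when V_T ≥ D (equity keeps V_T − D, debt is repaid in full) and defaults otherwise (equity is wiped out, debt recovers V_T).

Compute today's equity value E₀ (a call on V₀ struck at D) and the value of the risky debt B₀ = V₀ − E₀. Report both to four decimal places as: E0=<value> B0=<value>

d₁ = [ln(V₀/D) + (r + σ²/2)T] / (σ√T)
   = [ln(494.0910/210.4046) + (0.0765 + 0.5·0.1634²)·5.6600] / (0.1634·√5.6600)
   = [0.853687 + 0.508550] / 0.388741 = 3.504229
d₂ = d₁ − σ√T = 3.504229 − 0.388741 = 3.115488
N(d₁) = 0.999771,  N(d₂) = 0.999082,  e^(−rT) = 0.648567
E₀ = V₀·N(d₁) − D·e^(−rT)·N(d₂)
   = 494.0910·0.999771 − 210.4046·0.648567·0.999082 = 357.641694
B₀ = V₀ − E₀ = 494.0910 − 357.641694 = 136.449306

E0=357.6417 B0=136.4493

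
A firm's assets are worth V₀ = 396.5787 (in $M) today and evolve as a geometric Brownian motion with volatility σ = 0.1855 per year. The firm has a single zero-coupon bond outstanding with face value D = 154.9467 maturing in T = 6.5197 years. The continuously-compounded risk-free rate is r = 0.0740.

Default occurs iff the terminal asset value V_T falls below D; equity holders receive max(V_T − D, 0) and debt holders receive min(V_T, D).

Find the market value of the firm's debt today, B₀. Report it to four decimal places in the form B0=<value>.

d₁ = [ln(V₀/D) + (r + σ²/2)T] / (σ√T)
   = [ln(396.5787/154.9467) + (0.0740 + 0.5·0.1855²)·6.5197] / (0.1855·√6.5197)
   = [0.939793 + 0.594630] / 0.473650 = 3.239571
d₂ = d₁ − σ√T = 3.239571 − 0.473650 = 2.765921
N(d₁) = 0.999401,  N(d₂) = 0.997162,  e^(−rT) = 0.617264
E₀ = V₀·N(d₁) − D·e^(−rT)·N(d₂)
   = 396.5787·0.999401 − 154.9467·0.617264·0.997162 = 300.969691
B₀ = V₀ − E₀ = 396.5787 − 300.969691 = 95.609009

B0=95.6090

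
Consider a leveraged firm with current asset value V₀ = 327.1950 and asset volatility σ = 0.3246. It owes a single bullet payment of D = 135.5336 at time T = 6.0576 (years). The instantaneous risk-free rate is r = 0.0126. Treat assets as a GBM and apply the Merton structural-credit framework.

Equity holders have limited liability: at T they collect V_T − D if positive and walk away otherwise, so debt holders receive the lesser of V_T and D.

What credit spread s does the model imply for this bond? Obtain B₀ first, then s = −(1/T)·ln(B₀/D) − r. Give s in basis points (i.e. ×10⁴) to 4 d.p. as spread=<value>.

spread=117.5938

d₁ = [ln(V₀/D) + (r + σ²/2)T] / (σ√T)
   = [ln(327.1950/135.5336) + (0.0126 + 0.5·0.3246²)·6.0576] / (0.3246·√6.0576)
   = [0.881337 + 0.395456] / 0.798912 = 1.598165
d₂ = d₁ − σ√T = 1.598165 − 0.798912 = 0.799253
N(d₁) = 0.944997,  N(d₂) = 0.787928,  e^(−rT) = 0.926514
E₀ = V₀·N(d₁) − D·e^(−rT)·N(d₂)
   = 327.1950·0.944997 − 135.5336·0.926514·0.787928 = 210.255093
B₀ = V₀ − E₀ = 327.1950 − 210.255093 = 116.939907
spread = −(1/T)·ln(B₀/D) − r = −(1/6.0576)·ln(116.939907/135.5336) − 0.0126 = 0.01175938
in basis points: 0.01175938 × 10⁴ = 117.5938 bp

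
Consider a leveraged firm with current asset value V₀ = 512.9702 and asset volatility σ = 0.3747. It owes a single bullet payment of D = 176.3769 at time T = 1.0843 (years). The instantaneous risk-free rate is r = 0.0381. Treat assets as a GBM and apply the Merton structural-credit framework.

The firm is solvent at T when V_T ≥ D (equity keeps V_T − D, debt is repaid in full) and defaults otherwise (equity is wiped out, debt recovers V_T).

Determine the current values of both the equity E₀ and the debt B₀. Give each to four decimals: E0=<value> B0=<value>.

E0=343.8060 B0=169.1642

d₁ = [ln(V₀/D) + (r + σ²/2)T] / (σ√T)
   = [ln(512.9702/176.3769) + (0.0381 + 0.5·0.3747²)·1.0843] / (0.3747·√1.0843)
   = [1.067595 + 0.117430] / 0.390174 = 3.037168
d₂ = d₁ − σ√T = 3.037168 − 0.390174 = 2.646994
N(d₁) = 0.998806,  N(d₂) = 0.995939,  e^(−rT) = 0.959530
E₀ = V₀·N(d₁) − D·e^(−rT)·N(d₂)
   = 512.9702·0.998806 − 176.3769·0.959530·0.995939 = 343.805979
B₀ = V₀ − E₀ = 512.9702 − 343.805979 = 169.164221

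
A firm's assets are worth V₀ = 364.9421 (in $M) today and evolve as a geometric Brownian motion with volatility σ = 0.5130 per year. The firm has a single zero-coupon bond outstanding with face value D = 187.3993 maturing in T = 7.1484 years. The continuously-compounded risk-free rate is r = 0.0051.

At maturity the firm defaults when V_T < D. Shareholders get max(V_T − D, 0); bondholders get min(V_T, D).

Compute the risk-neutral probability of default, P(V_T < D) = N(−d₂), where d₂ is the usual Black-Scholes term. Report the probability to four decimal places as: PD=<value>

PD=0.5688

d₁ = [ln(V₀/D) + (r + σ²/2)T] / (σ√T)
   = [ln(364.9421/187.3993) + (0.0051 + 0.5·0.5130²)·7.1484] / (0.5130·√7.1484)
   = [0.666497 + 0.977075] / 1.371582 = 1.198304
d₂ = d₁ − σ√T = 1.198304 − 1.371582 = -0.173278
risk-neutral PD = N(−d₂) = N(0.173278) = 0.568783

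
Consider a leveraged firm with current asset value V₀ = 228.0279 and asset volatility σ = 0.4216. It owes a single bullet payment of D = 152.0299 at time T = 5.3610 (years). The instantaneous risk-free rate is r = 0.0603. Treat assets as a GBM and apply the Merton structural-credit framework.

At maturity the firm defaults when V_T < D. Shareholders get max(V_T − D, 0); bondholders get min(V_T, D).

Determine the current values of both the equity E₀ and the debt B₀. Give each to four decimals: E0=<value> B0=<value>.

d₁ = [ln(V₀/D) + (r + σ²/2)T] / (σ√T)
   = [ln(228.0279/152.0299) + (0.0603 + 0.5·0.4216²)·5.3610] / (0.4216·√5.3610)
   = [0.405391 + 0.799718] / 0.976166 = 1.234533
d₂ = d₁ − σ√T = 1.234533 − 0.976166 = 0.258367
N(d₁) = 0.891498,  N(d₂) = 0.601938,  e^(−rT) = 0.723780
E₀ = V₀·N(d₁) − D·e^(−rT)·N(d₂)
   = 228.0279·0.891498 − 152.0299·0.723780·0.601938 = 137.051405
B₀ = V₀ − E₀ = 228.0279 − 137.051405 = 90.976495

E0=137.0514 B0=90.9765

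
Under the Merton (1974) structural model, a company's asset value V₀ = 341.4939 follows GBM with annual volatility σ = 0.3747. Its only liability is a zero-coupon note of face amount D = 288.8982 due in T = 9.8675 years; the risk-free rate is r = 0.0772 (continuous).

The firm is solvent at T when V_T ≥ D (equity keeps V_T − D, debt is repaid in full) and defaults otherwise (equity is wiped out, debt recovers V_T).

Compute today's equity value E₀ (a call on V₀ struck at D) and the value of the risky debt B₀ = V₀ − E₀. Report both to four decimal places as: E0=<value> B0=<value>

d₁ = [ln(V₀/D) + (r + σ²/2)T] / (σ√T)
   = [ln(341.4939/288.8982) + (0.0772 + 0.5·0.3747²)·9.8675] / (0.3747·√9.8675)
   = [0.167255 + 1.454470] / 1.177029 = 1.377812
d₂ = d₁ − σ√T = 1.377812 − 1.177029 = 0.200783
N(d₁) = 0.915869,  N(d₂) = 0.579566,  e^(−rT) = 0.466839
E₀ = V₀·N(d₁) − D·e^(−rT)·N(d₂)
   = 341.4939·0.915869 − 288.8982·0.466839·0.579566 = 234.598377
B₀ = V₀ − E₀ = 341.4939 − 234.598377 = 106.895523

E0=234.5984 B0=106.8955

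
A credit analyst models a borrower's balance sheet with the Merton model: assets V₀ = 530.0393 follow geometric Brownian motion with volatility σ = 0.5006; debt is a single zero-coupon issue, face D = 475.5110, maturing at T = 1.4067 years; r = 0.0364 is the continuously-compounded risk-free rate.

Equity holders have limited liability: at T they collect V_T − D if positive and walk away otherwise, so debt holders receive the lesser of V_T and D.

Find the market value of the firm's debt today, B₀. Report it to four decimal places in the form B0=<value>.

d₁ = [ln(V₀/D) + (r + σ²/2)T] / (σ√T)
   = [ln(530.0393/475.5110) + (0.0364 + 0.5·0.5006²)·1.4067] / (0.5006·√1.4067)
   = [0.108561 + 0.227464] / 0.593734 = 0.565952
d₂ = d₁ − σ√T = 0.565952 − 0.593734 = -0.027781
N(d₁) = 0.714287,  N(d₂) = 0.488918,  e^(−rT) = 0.950085
E₀ = V₀·N(d₁) − D·e^(−rT)·N(d₂)
   = 530.0393·0.714287 − 475.5110·0.950085·0.488918 = 157.718644
B₀ = V₀ − E₀ = 530.0393 − 157.718644 = 372.320656

B0=372.3207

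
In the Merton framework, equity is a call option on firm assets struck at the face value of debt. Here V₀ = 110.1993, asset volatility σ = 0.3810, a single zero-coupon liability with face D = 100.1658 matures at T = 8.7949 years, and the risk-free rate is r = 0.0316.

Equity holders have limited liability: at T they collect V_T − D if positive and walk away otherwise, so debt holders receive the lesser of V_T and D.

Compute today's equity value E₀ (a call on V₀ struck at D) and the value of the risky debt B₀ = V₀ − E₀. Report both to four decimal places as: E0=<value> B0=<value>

E0=58.8826 B0=51.3167

d₁ = [ln(V₀/D) + (r + σ²/2)T] / (σ√T)
   = [ln(110.1993/100.1658) + (0.0316 + 0.5·0.3810²)·8.7949] / (0.3810·√8.7949)
   = [0.095464 + 0.916257] / 1.129901 = 0.895407
d₂ = d₁ − σ√T = 0.895407 − 1.129901 = -0.234495
N(d₁) = 0.814715,  N(d₂) = 0.407301,  e^(−rT) = 0.757358
E₀ = V₀·N(d₁) − D·e^(−rT)·N(d₂)
   = 110.1993·0.814715 − 100.1658·0.757358·0.407301 = 58.882645
B₀ = V₀ − E₀ = 110.1993 − 58.882645 = 51.316655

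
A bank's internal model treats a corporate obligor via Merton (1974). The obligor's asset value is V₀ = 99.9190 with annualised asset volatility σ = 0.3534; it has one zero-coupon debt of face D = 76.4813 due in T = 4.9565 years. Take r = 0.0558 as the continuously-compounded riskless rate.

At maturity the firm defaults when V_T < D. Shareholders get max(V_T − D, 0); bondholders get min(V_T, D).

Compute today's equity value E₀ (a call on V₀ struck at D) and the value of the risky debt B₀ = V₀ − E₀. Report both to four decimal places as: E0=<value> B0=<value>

d₁ = [ln(V₀/D) + (r + σ²/2)T] / (σ√T)
   = [ln(99.9190/76.4813) + (0.0558 + 0.5·0.3534²)·4.9565] / (0.3534·√4.9565)
   = [0.267314 + 0.586085] / 0.786781 = 1.084671
d₂ = d₁ − σ√T = 1.084671 − 0.786781 = 0.297889
N(d₁) = 0.860966,  N(d₂) = 0.617106,  e^(−rT) = 0.758378
E₀ = V₀·N(d₁) − D·e^(−rT)·N(d₂)
   = 99.9190·0.860966 − 76.4813·0.758378·0.617106 = 50.233634
B₀ = V₀ − E₀ = 99.9190 − 50.233634 = 49.685366

E0=50.2336 B0=49.6854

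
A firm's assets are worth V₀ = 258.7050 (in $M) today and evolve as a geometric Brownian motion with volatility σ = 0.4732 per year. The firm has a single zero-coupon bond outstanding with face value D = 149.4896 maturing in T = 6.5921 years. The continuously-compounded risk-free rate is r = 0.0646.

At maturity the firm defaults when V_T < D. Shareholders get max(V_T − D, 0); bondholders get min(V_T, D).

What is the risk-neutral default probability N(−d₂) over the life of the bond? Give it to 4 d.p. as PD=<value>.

d₁ = [ln(V₀/D) + (r + σ²/2)T] / (σ√T)
   = [ln(258.7050/149.4896) + (0.0646 + 0.5·0.4732²)·6.5921] / (0.4732·√6.5921)
   = [0.548462 + 1.163895] / 1.214945 = 1.409411
d₂ = d₁ − σ√T = 1.409411 − 1.214945 = 0.194466
risk-neutral PD = N(−d₂) = N(-0.194466) = 0.422905

PD=0.4229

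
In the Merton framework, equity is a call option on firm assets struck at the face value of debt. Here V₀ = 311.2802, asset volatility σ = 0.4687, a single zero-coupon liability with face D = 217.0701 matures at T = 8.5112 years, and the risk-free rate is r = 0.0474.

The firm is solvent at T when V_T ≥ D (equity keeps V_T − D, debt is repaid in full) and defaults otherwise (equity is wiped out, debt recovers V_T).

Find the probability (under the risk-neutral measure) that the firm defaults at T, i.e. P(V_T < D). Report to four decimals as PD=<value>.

d₁ = [ln(V₀/D) + (r + σ²/2)T] / (σ√T)
   = [ln(311.2802/217.0701) + (0.0474 + 0.5·0.4687²)·8.5112] / (0.4687·√8.5112)
   = [0.360473 + 1.338300] / 1.367384 = 1.242353
d₂ = d₁ − σ√T = 1.242353 − 1.367384 = -0.125031
risk-neutral PD = N(−d₂) = N(0.125031) = 0.549750

PD=0.5498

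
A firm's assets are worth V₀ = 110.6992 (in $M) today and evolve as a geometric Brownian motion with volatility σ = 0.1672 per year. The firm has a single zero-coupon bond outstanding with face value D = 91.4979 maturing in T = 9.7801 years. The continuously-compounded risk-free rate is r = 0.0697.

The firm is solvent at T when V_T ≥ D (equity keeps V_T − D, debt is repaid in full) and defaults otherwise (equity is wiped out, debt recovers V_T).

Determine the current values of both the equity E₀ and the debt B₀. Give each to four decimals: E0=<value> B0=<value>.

d₁ = [ln(V₀/D) + (r + σ²/2)T] / (σ√T)
   = [ln(110.6992/91.4979) + (0.0697 + 0.5·0.1672²)·9.7801] / (0.1672·√9.7801)
   = [0.190501 + 0.818378] / 0.522887 = 1.929440
d₂ = d₁ − σ√T = 1.929440 − 0.522887 = 1.406552
N(d₁) = 0.973162,  N(d₂) = 0.920220,  e^(−rT) = 0.505770
E₀ = V₀·N(d₁) − D·e^(−rT)·N(d₂)
   = 110.6992·0.973162 − 91.4979·0.505770·0.920220 = 65.143306
B₀ = V₀ − E₀ = 110.6992 − 65.143306 = 45.555894

E0=65.1433 B0=45.5559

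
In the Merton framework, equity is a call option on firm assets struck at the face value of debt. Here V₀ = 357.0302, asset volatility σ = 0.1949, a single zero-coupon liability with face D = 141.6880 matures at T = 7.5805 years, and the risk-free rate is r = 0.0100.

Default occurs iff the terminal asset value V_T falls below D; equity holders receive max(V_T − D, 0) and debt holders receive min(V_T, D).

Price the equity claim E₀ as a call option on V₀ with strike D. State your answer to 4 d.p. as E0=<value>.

d₁ = [ln(V₀/D) + (r + σ²/2)T] / (σ√T)
   = [ln(357.0302/141.6880) + (0.0100 + 0.5·0.1949²)·7.5805] / (0.1949·√7.5805)
   = [0.924193 + 0.219781] / 0.536612 = 2.131845
d₂ = d₁ − σ√T = 2.131845 − 0.536612 = 1.595232
N(d₁) = 0.983490,  N(d₂) = 0.944670,  e^(−rT) = 0.926997
E₀ = V₀·N(d₁) − D·e^(−rT)·N(d₂)
   = 357.0302·0.983490 − 141.6880·0.926997·0.944670 = 227.058659

E0=227.0587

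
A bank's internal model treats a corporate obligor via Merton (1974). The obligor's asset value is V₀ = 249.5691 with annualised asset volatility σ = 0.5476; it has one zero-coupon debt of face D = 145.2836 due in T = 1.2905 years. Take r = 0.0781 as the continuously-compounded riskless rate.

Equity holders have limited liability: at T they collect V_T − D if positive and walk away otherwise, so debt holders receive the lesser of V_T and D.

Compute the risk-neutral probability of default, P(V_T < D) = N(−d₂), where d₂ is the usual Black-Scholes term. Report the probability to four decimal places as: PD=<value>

PD=0.2355

d₁ = [ln(V₀/D) + (r + σ²/2)T] / (σ√T)
   = [ln(249.5691/145.2836) + (0.0781 + 0.5·0.5476²)·1.2905] / (0.5476·√1.2905)
   = [0.541048 + 0.294276] / 0.622075 = 1.342805
d₂ = d₁ − σ√T = 1.342805 − 0.622075 = 0.720730
risk-neutral PD = N(−d₂) = N(-0.720730) = 0.235538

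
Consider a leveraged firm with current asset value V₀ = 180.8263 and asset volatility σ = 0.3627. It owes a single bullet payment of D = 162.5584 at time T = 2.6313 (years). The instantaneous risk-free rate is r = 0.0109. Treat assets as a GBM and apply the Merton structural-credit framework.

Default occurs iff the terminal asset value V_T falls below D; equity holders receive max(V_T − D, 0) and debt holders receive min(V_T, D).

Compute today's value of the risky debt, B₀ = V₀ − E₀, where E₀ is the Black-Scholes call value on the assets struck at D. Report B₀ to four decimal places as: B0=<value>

d₁ = [ln(V₀/D) + (r + σ²/2)T] / (σ√T)
   = [ln(180.8263/162.5584) + (0.0109 + 0.5·0.3627²)·2.6313] / (0.3627·√2.6313)
   = [0.106500 + 0.201757] / 0.588346 = 0.523937
d₂ = d₁ − σ√T = 0.523937 − 0.588346 = -0.064409
N(d₁) = 0.699839,  N(d₂) = 0.474322,  e^(−rT) = 0.971726
E₀ = V₀·N(d₁) − D·e^(−rT)·N(d₂)
   = 180.8263·0.699839 − 162.5584·0.971726·0.474322 = 51.624239
B₀ = V₀ − E₀ = 180.8263 − 51.624239 = 129.202061

B0=129.2021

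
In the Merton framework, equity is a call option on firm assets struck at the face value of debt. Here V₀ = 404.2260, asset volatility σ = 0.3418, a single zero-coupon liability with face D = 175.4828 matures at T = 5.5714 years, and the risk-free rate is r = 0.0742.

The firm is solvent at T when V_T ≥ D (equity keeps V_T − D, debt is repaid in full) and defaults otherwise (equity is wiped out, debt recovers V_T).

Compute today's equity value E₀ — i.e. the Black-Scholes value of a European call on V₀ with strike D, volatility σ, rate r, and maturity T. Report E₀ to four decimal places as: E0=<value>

d₁ = [ln(V₀/D) + (r + σ²/2)T] / (σ√T)
   = [ln(404.2260/175.4828) + (0.0742 + 0.5·0.3418²)·5.5714] / (0.3418·√5.5714)
   = [0.834433 + 0.738844] / 0.806778 = 1.950073
d₂ = d₁ − σ√T = 1.950073 − 0.806778 = 1.143295
N(d₁) = 0.974416,  N(d₂) = 0.873542,  e^(−rT) = 0.661399
E₀ = V₀·N(d₁) − D·e^(−rT)·N(d₂)
   = 404.2260·0.974416 − 175.4828·0.661399·0.873542 = 292.497496

E0=292.4975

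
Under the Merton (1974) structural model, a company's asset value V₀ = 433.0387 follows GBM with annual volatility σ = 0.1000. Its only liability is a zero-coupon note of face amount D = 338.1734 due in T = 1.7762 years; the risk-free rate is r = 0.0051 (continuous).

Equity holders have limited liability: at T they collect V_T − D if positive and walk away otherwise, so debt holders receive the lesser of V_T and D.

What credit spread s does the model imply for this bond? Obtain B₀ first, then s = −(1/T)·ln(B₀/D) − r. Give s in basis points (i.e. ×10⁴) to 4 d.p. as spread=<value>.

d₁ = [ln(V₀/D) + (r + σ²/2)T] / (σ√T)
   = [ln(433.0387/338.1734) + (0.0051 + 0.5·0.1000²)·1.7762] / (0.1000·√1.7762)
   = [0.247268 + 0.017940] / 0.133274 = 1.989943
d₂ = d₁ − σ√T = 1.989943 − 0.133274 = 1.856669
N(d₁) = 0.976701,  N(d₂) = 0.968321,  e^(−rT) = 0.990982
E₀ = V₀·N(d₁) − D·e^(−rT)·N(d₂)
   = 433.0387·0.976701 − 338.1734·0.990982·0.968321 = 98.442088
B₀ = V₀ − E₀ = 433.0387 − 98.442088 = 334.596612
spread = −(1/T)·ln(B₀/D) − r = −(1/1.7762)·ln(334.596612/338.1734) − 0.0051 = 0.00088644
in basis points: 0.00088644 × 10⁴ = 8.8644 bp

spread=8.8644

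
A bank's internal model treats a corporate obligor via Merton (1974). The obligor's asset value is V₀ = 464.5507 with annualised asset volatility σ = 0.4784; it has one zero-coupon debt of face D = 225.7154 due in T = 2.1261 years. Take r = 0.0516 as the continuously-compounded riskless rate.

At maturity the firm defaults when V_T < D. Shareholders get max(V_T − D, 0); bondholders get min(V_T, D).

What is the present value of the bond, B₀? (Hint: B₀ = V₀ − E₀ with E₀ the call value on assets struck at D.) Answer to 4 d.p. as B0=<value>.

B0=190.5565

d₁ = [ln(V₀/D) + (r + σ²/2)T] / (σ√T)
   = [ln(464.5507/225.7154) + (0.0516 + 0.5·0.4784²)·2.1261] / (0.4784·√2.1261)
   = [0.721796 + 0.353003] / 0.697562 = 1.540793
d₂ = d₁ − σ√T = 1.540793 − 0.697562 = 0.843231
N(d₁) = 0.938316,  N(d₂) = 0.800450,  e^(−rT) = 0.896097
E₀ = V₀·N(d₁) − D·e^(−rT)·N(d₂)
   = 464.5507·0.938316 − 225.7154·0.896097·0.800450 = 273.994182
B₀ = V₀ − E₀ = 464.5507 − 273.994182 = 190.556518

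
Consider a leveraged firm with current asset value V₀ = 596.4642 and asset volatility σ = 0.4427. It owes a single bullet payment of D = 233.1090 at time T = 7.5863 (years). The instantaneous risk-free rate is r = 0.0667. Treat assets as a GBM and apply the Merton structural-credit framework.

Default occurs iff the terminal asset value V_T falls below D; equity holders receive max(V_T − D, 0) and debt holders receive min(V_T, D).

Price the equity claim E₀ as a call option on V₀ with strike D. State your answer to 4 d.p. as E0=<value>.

d₁ = [ln(V₀/D) + (r + σ²/2)T] / (σ√T)
   = [ln(596.4642/233.1090) + (0.0667 + 0.5·0.4427²)·7.5863] / (0.4427·√7.5863)
   = [0.939513 + 1.249400] / 1.219339 = 1.795164
d₂ = d₁ − σ√T = 1.795164 − 1.219339 = 0.575824
N(d₁) = 0.963686,  N(d₂) = 0.717633,  e^(−rT) = 0.602899
E₀ = V₀·N(d₁) − D·e^(−rT)·N(d₂)
   = 596.4642·0.963686 − 233.1090·0.602899·0.717633 = 473.947369

E0=473.9474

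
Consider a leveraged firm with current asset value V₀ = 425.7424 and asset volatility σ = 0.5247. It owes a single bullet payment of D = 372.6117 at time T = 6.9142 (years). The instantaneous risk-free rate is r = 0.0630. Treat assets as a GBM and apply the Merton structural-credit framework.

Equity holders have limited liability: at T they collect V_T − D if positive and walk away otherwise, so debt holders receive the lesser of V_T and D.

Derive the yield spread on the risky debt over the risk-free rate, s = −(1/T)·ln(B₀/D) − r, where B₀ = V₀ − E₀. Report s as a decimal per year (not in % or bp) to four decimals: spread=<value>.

spread=0.0669

d₁ = [ln(V₀/D) + (r + σ²/2)T] / (σ√T)
   = [ln(425.7424/372.6117) + (0.0630 + 0.5·0.5247²)·6.9142] / (0.5247·√6.9142)
   = [0.133298 + 1.387369] / 1.379692 = 1.102179
d₂ = d₁ − σ√T = 1.102179 − 1.379692 = -0.277513
N(d₁) = 0.864808,  N(d₂) = 0.390693,  e^(−rT) = 0.646880
E₀ = V₀·N(d₁) − D·e^(−rT)·N(d₂)
   = 425.7424·0.864808 − 372.6117·0.646880·0.390693 = 274.014706
B₀ = V₀ − E₀ = 425.7424 − 274.014706 = 151.727694
spread = −(1/T)·ln(B₀/D) − r = −(1/6.9142)·ln(151.727694/372.6117) − 0.0630 = 0.06694264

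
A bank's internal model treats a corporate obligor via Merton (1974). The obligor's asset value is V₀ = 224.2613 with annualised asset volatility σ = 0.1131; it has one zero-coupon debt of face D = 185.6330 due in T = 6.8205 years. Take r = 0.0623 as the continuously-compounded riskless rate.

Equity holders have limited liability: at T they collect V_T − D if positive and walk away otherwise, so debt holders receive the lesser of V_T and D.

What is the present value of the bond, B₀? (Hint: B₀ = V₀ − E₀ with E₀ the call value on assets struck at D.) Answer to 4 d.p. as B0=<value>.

d₁ = [ln(V₀/D) + (r + σ²/2)T] / (σ√T)
   = [ln(224.2613/185.6330) + (0.0623 + 0.5·0.1131²)·6.8205] / (0.1131·√6.8205)
   = [0.189040 + 0.468540] / 0.295373 = 2.226270
d₂ = d₁ − σ√T = 2.226270 − 0.295373 = 1.930897
N(d₁) = 0.987002,  N(d₂) = 0.973252,  e^(−rT) = 0.653824
E₀ = V₀·N(d₁) − D·e^(−rT)·N(d₂)
   = 224.2613·0.987002 − 185.6330·0.653824·0.973252 = 103.221465
B₀ = V₀ − E₀ = 224.2613 − 103.221465 = 121.039835

B0=121.0398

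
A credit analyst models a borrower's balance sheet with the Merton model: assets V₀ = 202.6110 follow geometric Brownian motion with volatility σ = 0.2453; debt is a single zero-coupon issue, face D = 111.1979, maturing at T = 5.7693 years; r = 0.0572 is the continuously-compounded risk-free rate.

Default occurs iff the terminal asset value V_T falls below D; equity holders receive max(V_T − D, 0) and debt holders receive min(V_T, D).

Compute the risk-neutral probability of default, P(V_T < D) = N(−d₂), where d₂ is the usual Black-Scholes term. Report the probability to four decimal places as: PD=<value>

PD=0.0996

d₁ = [ln(V₀/D) + (r + σ²/2)T] / (σ√T)
   = [ln(202.6110/111.1979) + (0.0572 + 0.5·0.2453²)·5.7693] / (0.2453·√5.7693)
   = [0.599976 + 0.503579] / 0.589195 = 1.872989
d₂ = d₁ − σ√T = 1.872989 − 0.589195 = 1.283794
risk-neutral PD = N(−d₂) = N(-1.283794) = 0.099607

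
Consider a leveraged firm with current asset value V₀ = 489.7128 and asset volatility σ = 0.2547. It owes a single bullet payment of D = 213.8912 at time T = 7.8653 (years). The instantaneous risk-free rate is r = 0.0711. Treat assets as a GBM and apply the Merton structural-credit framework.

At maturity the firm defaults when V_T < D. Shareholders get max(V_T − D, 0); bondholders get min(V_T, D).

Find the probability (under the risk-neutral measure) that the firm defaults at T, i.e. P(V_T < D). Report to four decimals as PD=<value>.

PD=0.0564

d₁ = [ln(V₀/D) + (r + σ²/2)T] / (σ√T)
   = [ln(489.7128/213.8912) + (0.0711 + 0.5·0.2547²)·7.8653] / (0.2547·√7.8653)
   = [0.828352 + 0.814342] / 0.714310 = 2.299694
d₂ = d₁ − σ√T = 2.299694 − 0.714310 = 1.585384
risk-neutral PD = N(−d₂) = N(-1.585384) = 0.056440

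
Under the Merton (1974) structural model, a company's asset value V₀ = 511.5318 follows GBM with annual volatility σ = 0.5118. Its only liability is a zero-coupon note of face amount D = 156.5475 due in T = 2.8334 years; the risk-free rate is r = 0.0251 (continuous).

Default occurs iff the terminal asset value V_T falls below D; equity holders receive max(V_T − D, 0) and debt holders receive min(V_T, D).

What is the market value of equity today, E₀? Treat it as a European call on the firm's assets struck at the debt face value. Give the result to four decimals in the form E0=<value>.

E0=372.8437

d₁ = [ln(V₀/D) + (r + σ²/2)T] / (σ√T)
   = [ln(511.5318/156.5475) + (0.0251 + 0.5·0.5118²)·2.8334] / (0.5118·√2.8334)
   = [1.184050 + 0.442208] / 0.861498 = 1.887710
d₂ = d₁ − σ√T = 1.887710 − 0.861498 = 1.026212
N(d₁) = 0.970468,  N(d₂) = 0.847604,  e^(−rT) = 0.931352
E₀ = V₀·N(d₁) − D·e^(−rT)·N(d₂)
   = 511.5318·0.970468 − 156.5475·0.931352·0.847604 = 372.843666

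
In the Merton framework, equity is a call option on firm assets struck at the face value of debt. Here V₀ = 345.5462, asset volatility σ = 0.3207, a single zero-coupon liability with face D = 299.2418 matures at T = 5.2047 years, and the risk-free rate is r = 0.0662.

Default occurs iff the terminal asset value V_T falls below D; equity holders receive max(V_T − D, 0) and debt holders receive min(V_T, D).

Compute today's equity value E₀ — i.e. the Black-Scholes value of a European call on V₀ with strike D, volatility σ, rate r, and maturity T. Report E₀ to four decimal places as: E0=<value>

d₁ = [ln(V₀/D) + (r + σ²/2)T] / (σ√T)
   = [ln(345.5462/299.2418) + (0.0662 + 0.5·0.3207²)·5.2047] / (0.3207·√5.2047)
   = [0.143874 + 0.612199] / 0.731639 = 1.033397
d₂ = d₁ − σ√T = 1.033397 − 0.731639 = 0.301758
N(d₁) = 0.849291,  N(d₂) = 0.618582,  e^(−rT) = 0.708538
E₀ = V₀·N(d₁) − D·e^(−rT)·N(d₂)
   = 345.5462·0.849291 − 299.2418·0.708538·0.618582 = 162.314901

E0=162.3149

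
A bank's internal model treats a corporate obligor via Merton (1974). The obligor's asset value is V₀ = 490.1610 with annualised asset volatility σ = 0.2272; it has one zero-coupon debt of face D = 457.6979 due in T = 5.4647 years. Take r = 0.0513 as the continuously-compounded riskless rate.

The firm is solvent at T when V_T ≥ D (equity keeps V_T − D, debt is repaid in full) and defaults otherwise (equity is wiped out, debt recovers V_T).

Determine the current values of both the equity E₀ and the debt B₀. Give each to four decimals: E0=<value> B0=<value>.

E0=177.2991 B0=312.8619

d₁ = [ln(V₀/D) + (r + σ²/2)T] / (σ√T)
   = [ln(490.1610/457.6979) + (0.0513 + 0.5·0.2272²)·5.4647] / (0.2272·√5.4647)
   = [0.068525 + 0.421383] / 0.531119 = 0.922406
d₂ = d₁ − σ√T = 0.922406 − 0.531119 = 0.391288
N(d₁) = 0.821842,  N(d₂) = 0.652208,  e^(−rT) = 0.755527
E₀ = V₀·N(d₁) − D·e^(−rT)·N(d₂)
   = 490.1610·0.821842 − 457.6979·0.755527·0.652208 = 177.299119
B₀ = V₀ − E₀ = 490.1610 − 177.299119 = 312.861881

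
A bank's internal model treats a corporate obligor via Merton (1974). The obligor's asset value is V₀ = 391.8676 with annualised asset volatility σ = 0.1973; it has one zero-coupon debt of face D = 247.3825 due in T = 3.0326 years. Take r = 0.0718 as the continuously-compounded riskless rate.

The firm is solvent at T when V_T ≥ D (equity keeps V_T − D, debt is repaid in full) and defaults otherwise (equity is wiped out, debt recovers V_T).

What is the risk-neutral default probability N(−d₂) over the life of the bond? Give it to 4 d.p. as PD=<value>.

PD=0.0359

d₁ = [ln(V₀/D) + (r + σ²/2)T] / (σ√T)
   = [ln(391.8676/247.3825) + (0.0718 + 0.5·0.1973²)·3.0326] / (0.1973·√3.0326)
   = [0.459988 + 0.276766] / 0.343585 = 2.144313
d₂ = d₁ − σ√T = 2.144313 − 0.343585 = 1.800727
risk-neutral PD = N(−d₂) = N(-1.800727) = 0.035873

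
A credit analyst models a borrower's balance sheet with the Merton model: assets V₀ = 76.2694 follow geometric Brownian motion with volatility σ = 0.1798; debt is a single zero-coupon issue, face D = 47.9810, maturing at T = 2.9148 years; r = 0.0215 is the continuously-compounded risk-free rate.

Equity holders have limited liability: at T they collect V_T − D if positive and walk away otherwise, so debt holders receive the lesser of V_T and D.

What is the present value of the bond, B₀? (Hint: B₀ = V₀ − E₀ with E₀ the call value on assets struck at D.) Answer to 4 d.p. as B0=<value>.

d₁ = [ln(V₀/D) + (r + σ²/2)T] / (σ√T)
   = [ln(76.2694/47.9810) + (0.0215 + 0.5·0.1798²)·2.9148] / (0.1798·√2.9148)
   = [0.463467 + 0.109783] / 0.306969 = 1.867454
d₂ = d₁ − σ√T = 1.867454 − 0.306969 = 1.560485
N(d₁) = 0.969081,  N(d₂) = 0.940677,  e^(−rT) = 0.939255
E₀ = V₀·N(d₁) − D·e^(−rT)·N(d₂)
   = 76.2694·0.969081 − 47.9810·0.939255·0.940677 = 31.518278
B₀ = V₀ − E₀ = 76.2694 − 31.518278 = 44.751122

B0=44.7511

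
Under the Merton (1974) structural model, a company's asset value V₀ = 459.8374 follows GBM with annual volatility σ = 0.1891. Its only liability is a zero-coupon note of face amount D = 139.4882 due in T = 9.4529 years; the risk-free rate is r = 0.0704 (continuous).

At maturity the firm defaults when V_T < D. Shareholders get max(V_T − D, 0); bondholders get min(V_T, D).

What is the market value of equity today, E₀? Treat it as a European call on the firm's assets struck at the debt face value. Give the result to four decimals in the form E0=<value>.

d₁ = [ln(V₀/D) + (r + σ²/2)T] / (σ√T)
   = [ln(459.8374/139.4882) + (0.0704 + 0.5·0.1891²)·9.4529] / (0.1891·√9.4529)
   = [1.192893 + 0.834496] / 0.581399 = 3.487090
d₂ = d₁ − σ√T = 3.487090 − 0.581399 = 2.905691
N(d₁) = 0.999756,  N(d₂) = 0.998168,  e^(−rT) = 0.514025
E₀ = V₀·N(d₁) − D·e^(−rT)·N(d₂)
   = 459.8374·0.999756 − 139.4882·0.514025·0.998168 = 388.156134

E0=388.1561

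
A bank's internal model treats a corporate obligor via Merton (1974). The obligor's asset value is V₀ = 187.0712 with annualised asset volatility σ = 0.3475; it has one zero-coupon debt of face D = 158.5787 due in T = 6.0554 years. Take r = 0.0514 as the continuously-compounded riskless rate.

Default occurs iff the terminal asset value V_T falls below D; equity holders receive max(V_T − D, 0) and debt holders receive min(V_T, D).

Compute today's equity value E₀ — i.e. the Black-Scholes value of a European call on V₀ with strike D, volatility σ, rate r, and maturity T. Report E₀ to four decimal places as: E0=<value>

d₁ = [ln(V₀/D) + (r + σ²/2)T] / (σ√T)
   = [ln(187.0712/158.5787) + (0.0514 + 0.5·0.3475²)·6.0554] / (0.3475·√6.0554)
   = [0.165238 + 0.676861] / 0.855118 = 0.984775
d₂ = d₁ − σ√T = 0.984775 − 0.855118 = 0.129657
N(d₁) = 0.837633,  N(d₂) = 0.551581,  e^(−rT) = 0.732533
E₀ = V₀·N(d₁) − D·e^(−rT)·N(d₂)
   = 187.0712·0.837633 − 158.5787·0.732533·0.551581 = 92.623074

E0=92.6231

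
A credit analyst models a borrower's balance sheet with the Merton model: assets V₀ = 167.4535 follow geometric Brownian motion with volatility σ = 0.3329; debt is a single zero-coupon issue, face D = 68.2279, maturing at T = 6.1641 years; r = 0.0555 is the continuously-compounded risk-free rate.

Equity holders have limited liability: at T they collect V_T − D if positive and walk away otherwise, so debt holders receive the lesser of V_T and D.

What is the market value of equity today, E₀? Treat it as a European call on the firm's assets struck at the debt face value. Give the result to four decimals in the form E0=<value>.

d₁ = [ln(V₀/D) + (r + σ²/2)T] / (σ√T)
   = [ln(167.4535/68.2279) + (0.0555 + 0.5·0.3329²)·6.1641] / (0.3329·√6.1641)
   = [0.897852 + 0.683668] / 0.826511 = 1.913489
d₂ = d₁ − σ√T = 1.913489 − 0.826511 = 1.086978
N(d₁) = 0.972157,  N(d₂) = 0.861477,  e^(−rT) = 0.710272
E₀ = V₀·N(d₁) − D·e^(−rT)·N(d₂)
   = 167.4535·0.972157 − 68.2279·0.710272·0.861477 = 121.043668

E0=121.0437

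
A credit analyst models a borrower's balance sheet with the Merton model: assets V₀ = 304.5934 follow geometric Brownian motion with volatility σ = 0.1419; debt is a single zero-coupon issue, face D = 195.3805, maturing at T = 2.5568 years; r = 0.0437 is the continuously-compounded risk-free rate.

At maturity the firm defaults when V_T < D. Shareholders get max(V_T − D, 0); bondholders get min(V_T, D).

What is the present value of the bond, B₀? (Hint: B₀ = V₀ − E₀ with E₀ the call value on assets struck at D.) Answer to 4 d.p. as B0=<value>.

d₁ = [ln(V₀/D) + (r + σ²/2)T] / (σ√T)
   = [ln(304.5934/195.3805) + (0.0437 + 0.5·0.1419²)·2.5568] / (0.1419·√2.5568)
   = [0.444029 + 0.137474] / 0.226898 = 2.562835
d₂ = d₁ − σ√T = 2.562835 − 0.226898 = 2.335937
N(d₁) = 0.994809,  N(d₂) = 0.990253,  e^(−rT) = 0.894284
E₀ = V₀·N(d₁) − D·e^(−rT)·N(d₂)
   = 304.5934·0.994809 − 195.3805·0.894284·0.990253 = 129.989725
B₀ = V₀ − E₀ = 304.5934 − 129.989725 = 174.603675

B0=174.6037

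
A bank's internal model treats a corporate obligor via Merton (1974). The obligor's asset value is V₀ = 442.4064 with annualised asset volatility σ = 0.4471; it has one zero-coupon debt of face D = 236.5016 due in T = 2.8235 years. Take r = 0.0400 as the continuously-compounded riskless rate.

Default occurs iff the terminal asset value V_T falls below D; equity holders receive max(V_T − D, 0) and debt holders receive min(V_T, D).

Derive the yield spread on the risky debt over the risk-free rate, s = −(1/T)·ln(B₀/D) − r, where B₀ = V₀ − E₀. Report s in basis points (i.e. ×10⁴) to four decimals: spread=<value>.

spread=331.4066

d₁ = [ln(V₀/D) + (r + σ²/2)T] / (σ√T)
   = [ln(442.4064/236.5016) + (0.0400 + 0.5·0.4471²)·2.8235] / (0.4471·√2.8235)
   = [0.626274 + 0.395147] / 0.751274 = 1.359584
d₂ = d₁ − σ√T = 1.359584 − 0.751274 = 0.608310
N(d₁) = 0.913019,  N(d₂) = 0.728509,  e^(−rT) = 0.893204
E₀ = V₀·N(d₁) − D·e^(−rT)·N(d₂)
   = 442.4064·0.913019 − 236.5016·0.893204·0.728509 = 250.032224
B₀ = V₀ − E₀ = 442.4064 − 250.032224 = 192.374176
spread = −(1/T)·ln(B₀/D) − r = −(1/2.8235)·ln(192.374176/236.5016) − 0.0400 = 0.03314066
in basis points: 0.03314066 × 10⁴ = 331.4066 bp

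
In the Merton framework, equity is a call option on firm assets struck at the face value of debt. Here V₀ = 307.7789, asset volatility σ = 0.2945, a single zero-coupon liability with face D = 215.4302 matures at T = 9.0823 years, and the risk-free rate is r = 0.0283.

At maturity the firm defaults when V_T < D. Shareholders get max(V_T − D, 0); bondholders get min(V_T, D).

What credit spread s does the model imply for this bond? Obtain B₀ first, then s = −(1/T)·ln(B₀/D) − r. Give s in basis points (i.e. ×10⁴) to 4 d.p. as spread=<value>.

spread=199.1504

d₁ = [ln(V₀/D) + (r + σ²/2)T] / (σ√T)
   = [ln(307.7789/215.4302) + (0.0283 + 0.5·0.2945²)·9.0823] / (0.2945·√9.0823)
   = [0.356745 + 0.650884] / 0.887530 = 1.135318
d₂ = d₁ − σ√T = 1.135318 − 0.887530 = 0.247787
N(d₁) = 0.871879,  N(d₂) = 0.597850,  e^(−rT) = 0.773346
E₀ = V₀·N(d₁) − D·e^(−rT)·N(d₂)
   = 307.7789·0.871879 − 215.4302·0.773346·0.597850 = 168.742818
B₀ = V₀ − E₀ = 307.7789 − 168.742818 = 139.036082
spread = −(1/T)·ln(B₀/D) − r = −(1/9.0823)·ln(139.036082/215.4302) − 0.0283 = 0.01991504
in basis points: 0.01991504 × 10⁴ = 199.1504 bp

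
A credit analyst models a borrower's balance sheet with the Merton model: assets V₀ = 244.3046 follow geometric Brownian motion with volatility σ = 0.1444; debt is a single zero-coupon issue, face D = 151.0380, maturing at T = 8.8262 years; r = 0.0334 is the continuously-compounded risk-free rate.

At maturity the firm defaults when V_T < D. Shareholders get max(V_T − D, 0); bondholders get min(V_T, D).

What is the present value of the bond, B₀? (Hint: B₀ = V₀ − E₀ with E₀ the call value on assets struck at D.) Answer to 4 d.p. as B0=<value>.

d₁ = [ln(V₀/D) + (r + σ²/2)T] / (σ√T)
   = [ln(244.3046/151.0380) + (0.0334 + 0.5·0.1444²)·8.8262] / (0.1444·√8.8262)
   = [0.480884 + 0.386814] / 0.428997 = 2.022622
d₂ = d₁ − σ√T = 2.022622 − 0.428997 = 1.593626
N(d₁) = 0.978444,  N(d₂) = 0.944490,  e^(−rT) = 0.744684
E₀ = V₀·N(d₁) − D·e^(−rT)·N(d₂)
   = 244.3046·0.978444 − 151.0380·0.744684·0.944490 = 132.806267
B₀ = V₀ − E₀ = 244.3046 − 132.806267 = 111.498333

B0=111.4983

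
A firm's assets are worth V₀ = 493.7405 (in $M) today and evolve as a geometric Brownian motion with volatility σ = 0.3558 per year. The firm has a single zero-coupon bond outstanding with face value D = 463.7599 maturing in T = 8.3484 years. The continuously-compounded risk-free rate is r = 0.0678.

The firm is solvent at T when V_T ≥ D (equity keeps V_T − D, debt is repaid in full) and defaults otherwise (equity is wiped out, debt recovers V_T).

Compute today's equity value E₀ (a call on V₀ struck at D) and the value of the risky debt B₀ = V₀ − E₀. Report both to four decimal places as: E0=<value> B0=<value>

d₁ = [ln(V₀/D) + (r + σ²/2)T] / (σ√T)
   = [ln(493.7405/463.7599) + (0.0678 + 0.5·0.3558²)·8.3484] / (0.3558·√8.3484)
   = [0.062643 + 1.094449] / 1.028034 = 1.125538
d₂ = d₁ − σ√T = 1.125538 − 1.028034 = 0.097504
N(d₁) = 0.869819,  N(d₂) = 0.538837,  e^(−rT) = 0.567780
E₀ = V₀·N(d₁) − D·e^(−rT)·N(d₂)
   = 493.7405·0.869819 − 463.7599·0.567780·0.538837 = 287.582056
B₀ = V₀ − E₀ = 493.7405 − 287.582056 = 206.158444

E0=287.5821 B0=206.1584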